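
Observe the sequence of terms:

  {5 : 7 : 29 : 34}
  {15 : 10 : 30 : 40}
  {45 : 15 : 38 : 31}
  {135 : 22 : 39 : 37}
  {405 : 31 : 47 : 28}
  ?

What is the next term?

First entry: 5, 15, 45, 135, 405 → 1215 (×3 each step).
Second entry — differences are 3, 5, 7, … (increasing by 2 each time): 7, 10, 15, 22, 31 → 42.
Third entry: alternating steps +1, +8, +1, +8, …; 29, 30, 38, 39, 47 → 48.
Fourth entry goes 34, 40, 31, 37, 28 → 34 (alternating steps +6, −9, +6, −9, …).
So the next term is {1215 : 42 : 48 : 34}.

{1215 : 42 : 48 : 34}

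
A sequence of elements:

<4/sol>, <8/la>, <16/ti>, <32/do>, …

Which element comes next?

First component: ×2 each step; 4, 8, 16, 32 → 64.
For the note, runs through the solfège scale do→ti: sol, la, ti, do → re.
So the next element is <64/re>.

<64/re>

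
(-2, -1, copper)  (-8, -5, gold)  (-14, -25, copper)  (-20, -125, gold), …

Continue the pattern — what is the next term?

First value — −6 each step: -2, -8, -14, -20 → -26.
Second value: ×5 each step; -1, -5, -25, -125 → -625.
Metal: alternates copper ↔ gold, so copper, gold, copper, gold → copper.
So the next term is (-26, -625, copper).

(-26, -625, copper)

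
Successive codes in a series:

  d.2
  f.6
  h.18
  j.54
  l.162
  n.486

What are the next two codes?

For the letter, letters move forward 2 places in the alphabet: d, f, h, j, l, n → p → r.
Second component: 2, 6, 18, 54, 162, 486 → 1458 → 4374 (×3 each step).
Putting the parts together: p.1458 and then r.4374.

p.1458 then r.4374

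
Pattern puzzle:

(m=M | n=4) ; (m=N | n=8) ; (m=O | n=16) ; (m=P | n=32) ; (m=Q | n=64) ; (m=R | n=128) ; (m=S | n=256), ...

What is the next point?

(m=T | n=512)

M — letters move forward 1 place in the alphabet: M, N, O, P, Q, R, S → T.
N: ×2 each step, so 4, 8, 16, 32, 64, 128, 256 → 512.
Putting it together: (m=T | n=512).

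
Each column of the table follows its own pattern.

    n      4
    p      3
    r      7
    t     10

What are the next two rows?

Letter goes n, p, r, t → v → x (letters move forward 2 places in the alphabet).
Second component: each term is the sum of the two before it; 4, 3, 7, 10 → 17 → 27.
So the next two rows are v  17 and x  27.

v  17; x  27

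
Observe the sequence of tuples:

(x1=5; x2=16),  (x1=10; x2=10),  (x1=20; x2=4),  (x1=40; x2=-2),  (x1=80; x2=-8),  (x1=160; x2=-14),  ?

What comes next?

X1: ×2 each step, so 5, 10, 20, 40, 80, 160 → 320.
X2 — −6 each step: 16, 10, 4, -2, -8, -14 → -20.
So the next tuple is (x1=320; x2=-20).

(x1=320; x2=-20)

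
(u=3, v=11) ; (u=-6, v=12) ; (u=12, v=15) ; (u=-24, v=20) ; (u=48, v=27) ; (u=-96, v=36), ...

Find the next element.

(u=192, v=47)

U — ×(-2) each step: 3, -6, 12, -24, 48, -96 → 192.
V: differences are 1, 3, 5, … (increasing by 2 each time), so 11, 12, 15, 20, 27, 36 → 47.
Putting it together: (u=192, v=47).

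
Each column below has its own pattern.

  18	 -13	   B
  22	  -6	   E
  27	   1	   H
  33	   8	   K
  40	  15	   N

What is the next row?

First component: 18, 22, 27, 33, 40 → 48 (differences are 4, 5, 6, … (increasing by 1 each time)).
For the second component, +7 each step: -13, -6, 1, 8, 15 → 22.
Letter: letters move forward 3 places in the alphabet; B, E, H, K, N → Q.
Putting it together: 48  22  Q.

48  22  Q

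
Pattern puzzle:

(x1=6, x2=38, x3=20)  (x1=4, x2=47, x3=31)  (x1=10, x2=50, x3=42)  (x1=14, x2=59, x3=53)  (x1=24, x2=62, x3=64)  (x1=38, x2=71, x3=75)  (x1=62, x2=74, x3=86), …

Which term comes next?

X1 goes 6, 4, 10, 14, 24, 38, 62 → 100 (each term is the sum of the two before it).
X2: alternating steps +9, +3, +9, +3, …; 38, 47, 50, 59, 62, 71, 74 → 83.
X3 — +11 each step: 20, 31, 42, 53, 64, 75, 86 → 97.
Putting it together: (x1=100, x2=83, x3=97).

(x1=100, x2=83, x3=97)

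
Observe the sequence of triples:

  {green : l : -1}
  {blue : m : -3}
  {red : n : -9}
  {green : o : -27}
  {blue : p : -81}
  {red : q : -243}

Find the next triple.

{green : r : -729}

Colour — repeats green → blue → red: green, blue, red, green, blue, red → green.
Letter: letters move forward 1 place in the alphabet, so l, m, n, o, p, q → r.
Third component: -1, -3, -9, -27, -81, -243 → -729 (×3 each step).
So the next triple is {green : r : -729}.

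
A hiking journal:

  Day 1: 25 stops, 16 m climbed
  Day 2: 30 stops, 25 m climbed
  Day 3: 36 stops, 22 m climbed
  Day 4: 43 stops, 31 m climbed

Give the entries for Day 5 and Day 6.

51 stops, 28 m climbed; 60 stops, 37 m climbed

Stops: 25, 30, 36, 43 → 51 → 60 (differences are 5, 6, 7, … (increasing by 1 each time)).
M climbed goes 16, 25, 22, 31 → 28 → 37 (alternating steps +9, −3, +9, −3, …).
So the next two rows are 51 stops, 28 m climbed and 60 stops, 37 m climbed.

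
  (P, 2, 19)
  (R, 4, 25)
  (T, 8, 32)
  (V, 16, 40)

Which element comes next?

Letter goes P, R, T, V → X (letters move forward 2 places in the alphabet).
Second part: ×2 each step, so 2, 4, 8, 16 → 32.
Third part: 19, 25, 32, 40 → 49 (differences are 6, 7, 8, … (increasing by 1 each time)).
Combining the parts gives (X, 32, 49).

(X, 32, 49)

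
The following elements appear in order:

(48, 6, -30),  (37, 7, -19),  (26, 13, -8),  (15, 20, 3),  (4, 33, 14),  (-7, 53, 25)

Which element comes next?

First component — −11 each step: 48, 37, 26, 15, 4, -7 → -18.
Second component: 6, 7, 13, 20, 33, 53 → 86 (each term is the sum of the two before it).
Third component goes -30, -19, -8, 3, 14, 25 → 36 (+11 each step).
So the next element is (-18, 86, 36).

(-18, 86, 36)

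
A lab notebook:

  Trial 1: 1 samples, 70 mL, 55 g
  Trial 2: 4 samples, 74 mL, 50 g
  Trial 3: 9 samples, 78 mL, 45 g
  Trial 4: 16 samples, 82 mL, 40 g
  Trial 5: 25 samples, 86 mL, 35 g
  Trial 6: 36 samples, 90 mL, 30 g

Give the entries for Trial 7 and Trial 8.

Samples: 1, 4, 9, 16, 25, 36 → 49 → 64 (perfect squares: 1², 2², 3², …).
ML — +4 each step: 70, 74, 78, 82, 86, 90 → 94 → 98.
G: −5 each step, so 55, 50, 45, 40, 35, 30 → 25 → 20.
So the next two records are 49 samples, 94 mL, 25 g and 64 samples, 98 mL, 20 g.

49 samples, 94 mL, 25 g; 64 samples, 98 mL, 20 g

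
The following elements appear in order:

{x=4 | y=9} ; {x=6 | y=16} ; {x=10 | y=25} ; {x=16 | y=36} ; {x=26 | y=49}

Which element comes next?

X: each term is the sum of the two before it; 4, 6, 10, 16, 26 → 42.
Y: perfect squares: 3², 4², 5², …; 9, 16, 25, 36, 49 → 64.
Putting it together: {x=42 | y=64}.

{x=42 | y=64}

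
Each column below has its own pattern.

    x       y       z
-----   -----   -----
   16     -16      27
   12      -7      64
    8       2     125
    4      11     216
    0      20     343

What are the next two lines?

-4  29  512; -8  38  729

Column x — −4 each step: 16, 12, 8, 4, 0 → -4 → -8.
Column y: -16, -7, 2, 11, 20 → 29 → 38 (+9 each step).
Column z: perfect cubes: 3³, 4³, 5³, …, so 27, 64, 125, 216, 343 → 512 → 729.
Putting the parts together: -4  29  512 and then -8  38  729.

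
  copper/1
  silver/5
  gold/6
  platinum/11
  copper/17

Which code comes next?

silver/28

Metal goes copper, silver, gold, platinum, copper → silver (repeats copper → silver → gold → platinum).
Second component: each term is the sum of the two before it, so 1, 5, 6, 11, 17 → 28.
Putting it together: silver/28.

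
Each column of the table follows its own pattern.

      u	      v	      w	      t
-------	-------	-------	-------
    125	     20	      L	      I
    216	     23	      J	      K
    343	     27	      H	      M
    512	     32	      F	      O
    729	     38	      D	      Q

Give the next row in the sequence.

Column u — perfect cubes: 5³, 6³, 7³, …: 125, 216, 343, 512, 729 → 1000.
Column v: differences are 3, 4, 5, … (increasing by 1 each time); 20, 23, 27, 32, 38 → 45.
Column w: L, J, H, F, D → B (letters move back 2 places in the alphabet).
Column t goes I, K, M, O, Q → S (letters move forward 2 places in the alphabet).
Combining the parts gives 1000  45  B  S.

1000  45  B  S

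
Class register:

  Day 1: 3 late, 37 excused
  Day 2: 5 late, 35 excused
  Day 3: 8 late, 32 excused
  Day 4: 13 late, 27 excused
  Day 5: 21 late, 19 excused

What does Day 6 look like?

Late: each term is the sum of the two before it; 3, 5, 8, 13, 21 → 34.
Excused: 37, 35, 32, 27, 19 → 6 (together with the late always sums to 40).
So the next line is 34 late, 6 excused.

34 late, 6 excused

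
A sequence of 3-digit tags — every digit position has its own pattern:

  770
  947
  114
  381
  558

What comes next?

725

For the first digit, +2 each step, mod 10: 7, 9, 1, 3, 5 → 7.
Second digit goes 7, 4, 1, 8, 5 → 2 (−3 each step, mod 10).
Third digit — −3 each step, mod 10: 0, 7, 4, 1, 8 → 5.
So the next tag is 725.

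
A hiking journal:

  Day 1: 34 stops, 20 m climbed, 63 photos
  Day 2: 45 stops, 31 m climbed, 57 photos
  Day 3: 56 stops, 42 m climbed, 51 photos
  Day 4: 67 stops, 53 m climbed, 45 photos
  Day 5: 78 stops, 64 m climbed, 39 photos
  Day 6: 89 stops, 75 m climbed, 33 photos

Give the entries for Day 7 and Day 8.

100 stops, 86 m climbed, 27 photos; 111 stops, 97 m climbed, 21 photos

Stops: +11 each step; 34, 45, 56, 67, 78, 89 → 100 → 111.
M climbed: 20, 31, 42, 53, 64, 75 → 86 → 97 (+11 each step).
For the photos, −6 each step: 63, 57, 51, 45, 39, 33 → 27 → 21.
Putting the parts together: 100 stops, 86 m climbed, 27 photos and then 111 stops, 97 m climbed, 21 photos.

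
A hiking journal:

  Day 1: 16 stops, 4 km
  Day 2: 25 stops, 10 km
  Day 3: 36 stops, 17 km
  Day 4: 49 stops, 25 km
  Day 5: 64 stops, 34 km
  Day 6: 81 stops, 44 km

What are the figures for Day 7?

100 stops, 55 km

For the stops, perfect squares: 4², 5², 6², …: 16, 25, 36, 49, 64, 81 → 100.
Km goes 4, 10, 17, 25, 34, 44 → 55 (differences are 6, 7, 8, … (increasing by 1 each time)).
So the next line is 100 stops, 55 km.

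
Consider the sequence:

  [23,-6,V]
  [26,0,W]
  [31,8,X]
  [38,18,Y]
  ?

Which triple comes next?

[47,30,Z]

First entry: 23, 26, 31, 38 → 47 (differences are 3, 5, 7, … (increasing by 2 each time)).
Second entry: differences are 6, 8, 10, … (increasing by 2 each time), so -6, 0, 8, 18 → 30.
Letter goes V, W, X, Y → Z (letters move forward 1 place in the alphabet).
Combining the parts gives [47,30,Z].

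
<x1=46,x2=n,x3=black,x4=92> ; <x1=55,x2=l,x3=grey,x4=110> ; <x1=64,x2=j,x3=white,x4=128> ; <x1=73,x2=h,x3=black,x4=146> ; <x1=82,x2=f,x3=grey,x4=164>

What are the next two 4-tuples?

<x1=91,x2=d,x3=white,x4=182>, <x1=100,x2=b,x3=black,x4=200>

X1 goes 46, 55, 64, 73, 82 → 91 → 100 (+9 each step).
X2: letters move back 2 places in the alphabet; n, l, j, h, f → d → b.
X3 — repeats black → grey → white: black, grey, white, black, grey → white → black.
X4 goes 92, 110, 128, 146, 164 → 182 → 200 (always 2 × the x1).
Putting the parts together: <x1=91,x2=d,x3=white,x4=182> and then <x1=100,x2=b,x3=black,x4=200>.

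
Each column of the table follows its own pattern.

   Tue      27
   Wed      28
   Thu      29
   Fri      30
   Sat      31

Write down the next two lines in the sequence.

Sun  32; Mon  33

For the day, runs through the weekdays Mon→Sun: Tue, Wed, Thu, Fri, Sat → Sun → Mon.
For the second component, +1 each step: 27, 28, 29, 30, 31 → 32 → 33.
So the next two lines are Sun  32 and Mon  33.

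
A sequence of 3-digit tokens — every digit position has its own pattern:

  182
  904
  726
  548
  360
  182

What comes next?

904

For the first digit, −2 each step, mod 10: 1, 9, 7, 5, 3, 1 → 9.
Second digit: 8, 0, 2, 4, 6, 8 → 0 (+2 each step, mod 10).
Third digit: 2, 4, 6, 8, 0, 2 → 4 (+2 each step, mod 10).
Combining the parts gives 904.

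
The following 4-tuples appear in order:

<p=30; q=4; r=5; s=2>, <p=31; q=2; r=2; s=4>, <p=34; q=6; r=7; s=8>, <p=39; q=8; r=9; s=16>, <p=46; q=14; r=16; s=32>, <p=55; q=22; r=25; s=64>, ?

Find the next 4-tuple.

P: differences are 1, 3, 5, … (increasing by 2 each time); 30, 31, 34, 39, 46, 55 → 66.
Q: 4, 2, 6, 8, 14, 22 → 36 (each term is the sum of the two before it).
R goes 5, 2, 7, 9, 16, 25 → 41 (each term is the sum of the two before it).
For the s, ×2 each step: 2, 4, 8, 16, 32, 64 → 128.
Putting it together: <p=66; q=36; r=41; s=128>.

<p=66; q=36; r=41; s=128>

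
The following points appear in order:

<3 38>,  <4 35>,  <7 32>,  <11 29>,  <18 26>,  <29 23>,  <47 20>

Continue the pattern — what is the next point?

<76 17>

First part: each term is the sum of the two before it; 3, 4, 7, 11, 18, 29, 47 → 76.
Second part goes 38, 35, 32, 29, 26, 23, 20 → 17 (−3 each step).
Combining the parts gives <76 17>.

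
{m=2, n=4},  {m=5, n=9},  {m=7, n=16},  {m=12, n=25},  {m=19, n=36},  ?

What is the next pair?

{m=31, n=49}

M: 2, 5, 7, 12, 19 → 31 (each term is the sum of the two before it).
N: 4, 9, 16, 25, 36 → 49 (perfect squares: 2², 3², 4², …).
So the next pair is {m=31, n=49}.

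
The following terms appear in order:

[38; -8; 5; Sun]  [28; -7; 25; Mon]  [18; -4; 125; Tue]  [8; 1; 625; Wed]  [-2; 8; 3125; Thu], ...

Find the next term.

[-12; 17; 15625; Fri]

First entry: −10 each step, so 38, 28, 18, 8, -2 → -12.
Second entry: -8, -7, -4, 1, 8 → 17 (differences are 1, 3, 5, … (increasing by 2 each time)).
Third entry — ×5 each step: 5, 25, 125, 625, 3125 → 15625.
Day: runs through the weekdays Mon→Sun; Sun, Mon, Tue, Wed, Thu → Fri.
Combining the parts gives [-12; 17; 15625; Fri].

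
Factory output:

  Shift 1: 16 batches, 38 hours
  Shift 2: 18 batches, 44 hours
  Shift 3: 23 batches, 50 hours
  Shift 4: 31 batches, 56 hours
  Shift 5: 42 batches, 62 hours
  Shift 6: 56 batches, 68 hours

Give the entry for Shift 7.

Batches: differences are 2, 5, 8, … (increasing by 3 each time), so 16, 18, 23, 31, 42, 56 → 73.
For the hours, +6 each step: 38, 44, 50, 56, 62, 68 → 74.
Putting it together: 73 batches, 74 hours.

73 batches, 74 hours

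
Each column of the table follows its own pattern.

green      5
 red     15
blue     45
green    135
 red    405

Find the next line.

Colour: green, red, blue, green, red → blue (repeats green → red → blue).
Second component: 5, 15, 45, 135, 405 → 1215 (×3 each step).
So the next line is blue  1215.

blue  1215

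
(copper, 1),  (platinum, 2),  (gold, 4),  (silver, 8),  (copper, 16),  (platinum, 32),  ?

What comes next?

Metal: repeats copper → platinum → gold → silver, so copper, platinum, gold, silver, copper, platinum → gold.
Second entry — ×2 each step: 1, 2, 4, 8, 16, 32 → 64.
Combining the parts gives (gold, 64).

(gold, 64)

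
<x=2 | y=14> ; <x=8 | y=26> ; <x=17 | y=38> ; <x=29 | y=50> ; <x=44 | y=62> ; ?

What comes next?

<x=62 | y=74>

X — differences are 6, 9, 12, … (increasing by 3 each time): 2, 8, 17, 29, 44 → 62.
Y: +12 each step, so 14, 26, 38, 50, 62 → 74.
So the next term is <x=62 | y=74>.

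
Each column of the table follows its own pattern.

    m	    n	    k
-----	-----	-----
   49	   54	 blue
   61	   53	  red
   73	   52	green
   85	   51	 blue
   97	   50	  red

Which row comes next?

Column m: 49, 61, 73, 85, 97 → 109 (+12 each step).
For the column n, −1 each step: 54, 53, 52, 51, 50 → 49.
For the column k, repeats blue → red → green: blue, red, green, blue, red → green.
Combining the parts gives 109  49  green.

109  49  green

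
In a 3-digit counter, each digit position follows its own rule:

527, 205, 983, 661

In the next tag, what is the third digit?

9

First digit goes 5, 2, 9, 6 → 3 (−3 each step, mod 10).
Second digit — −2 each step, mod 10: 2, 0, 8, 6 → 4.
Third digit: 7, 5, 3, 1 → 9 (−2 each step, mod 10).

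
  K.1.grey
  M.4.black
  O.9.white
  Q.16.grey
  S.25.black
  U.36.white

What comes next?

W.49.grey

For the letter, letters move forward 2 places in the alphabet: K, M, O, Q, S, U → W.
For the second component, perfect squares: 1², 2², 3², …: 1, 4, 9, 16, 25, 36 → 49.
Shade: grey, black, white, grey, black, white → grey (repeats grey → black → white).
So the next token is W.49.grey.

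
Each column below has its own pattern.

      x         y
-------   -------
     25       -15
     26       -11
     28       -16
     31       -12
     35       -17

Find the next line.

Column x: 25, 26, 28, 31, 35 → 40 (differences are 1, 2, 3, … (increasing by 1 each time)).
Column y: alternating steps +4, −5, +4, −5, …; -15, -11, -16, -12, -17 → -13.
Putting it together: 40  -13.

40  -13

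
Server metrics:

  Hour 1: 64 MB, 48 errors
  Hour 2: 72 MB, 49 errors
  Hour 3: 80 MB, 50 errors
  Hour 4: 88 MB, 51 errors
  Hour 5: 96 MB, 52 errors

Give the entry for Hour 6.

104 MB, 53 errors

For the MB, +8 each step: 64, 72, 80, 88, 96 → 104.
For the errors, +1 each step: 48, 49, 50, 51, 52 → 53.
Combining the parts gives 104 MB, 53 errors.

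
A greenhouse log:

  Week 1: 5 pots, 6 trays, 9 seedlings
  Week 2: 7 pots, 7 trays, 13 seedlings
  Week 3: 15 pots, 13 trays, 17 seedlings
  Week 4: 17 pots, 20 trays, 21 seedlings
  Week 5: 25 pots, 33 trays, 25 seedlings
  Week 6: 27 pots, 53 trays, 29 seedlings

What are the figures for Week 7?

35 pots, 86 trays, 33 seedlings

Pots — alternating steps +2, +8, +2, +8, …: 5, 7, 15, 17, 25, 27 → 35.
Trays — each term is the sum of the two before it: 6, 7, 13, 20, 33, 53 → 86.
Seedlings: +4 each step; 9, 13, 17, 21, 25, 29 → 33.
Putting it together: 35 pots, 86 trays, 33 seedlings.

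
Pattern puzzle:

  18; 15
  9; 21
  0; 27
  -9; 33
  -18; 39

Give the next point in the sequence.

-27; 45

First part: 18, 9, 0, -9, -18 → -27 (−9 each step).
Second part: +6 each step; 15, 21, 27, 33, 39 → 45.
Putting it together: -27; 45.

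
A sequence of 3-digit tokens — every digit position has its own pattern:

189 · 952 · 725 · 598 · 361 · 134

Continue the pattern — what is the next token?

907

First digit: 1, 9, 7, 5, 3, 1 → 9 (−2 each step, mod 10).
For the second digit, −3 each step, mod 10: 8, 5, 2, 9, 6, 3 → 0.
Third digit goes 9, 2, 5, 8, 1, 4 → 7 (+3 each step, mod 10).
Combining the parts gives 907.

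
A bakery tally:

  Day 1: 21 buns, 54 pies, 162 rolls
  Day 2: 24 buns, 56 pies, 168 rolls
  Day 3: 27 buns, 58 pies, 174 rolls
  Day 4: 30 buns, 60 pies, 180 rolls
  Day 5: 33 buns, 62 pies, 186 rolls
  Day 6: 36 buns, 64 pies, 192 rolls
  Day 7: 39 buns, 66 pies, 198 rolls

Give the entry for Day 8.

For the buns, +3 each step: 21, 24, 27, 30, 33, 36, 39 → 42.
Pies: +2 each step; 54, 56, 58, 60, 62, 64, 66 → 68.
Rolls goes 162, 168, 174, 180, 186, 192, 198 → 204 (always 3 × the pies).
Combining the parts gives 42 buns, 68 pies, 204 rolls.

42 buns, 68 pies, 204 rolls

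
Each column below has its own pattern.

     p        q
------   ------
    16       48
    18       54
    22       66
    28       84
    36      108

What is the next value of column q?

138

For the column p, differences are 2, 4, 6, … (increasing by 2 each time): 16, 18, 22, 28, 36 → 46.
For the column q, always 3 × the column p: 48, 54, 66, 84, 108 → 138.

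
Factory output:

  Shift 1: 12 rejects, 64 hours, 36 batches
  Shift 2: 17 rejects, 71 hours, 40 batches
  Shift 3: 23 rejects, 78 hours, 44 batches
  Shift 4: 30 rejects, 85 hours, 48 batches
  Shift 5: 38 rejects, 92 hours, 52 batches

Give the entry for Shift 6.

Rejects: differences are 5, 6, 7, … (increasing by 1 each time), so 12, 17, 23, 30, 38 → 47.
Hours goes 64, 71, 78, 85, 92 → 99 (+7 each step).
Batches: +4 each step; 36, 40, 44, 48, 52 → 56.
Combining the parts gives 47 rejects, 99 hours, 56 batches.

47 rejects, 99 hours, 56 batches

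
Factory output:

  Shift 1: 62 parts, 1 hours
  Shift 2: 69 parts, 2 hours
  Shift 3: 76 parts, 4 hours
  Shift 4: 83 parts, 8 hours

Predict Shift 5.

Parts goes 62, 69, 76, 83 → 90 (+7 each step).
For the hours, ×2 each step: 1, 2, 4, 8 → 16.
So the next line is 90 parts, 16 hours.

90 parts, 16 hours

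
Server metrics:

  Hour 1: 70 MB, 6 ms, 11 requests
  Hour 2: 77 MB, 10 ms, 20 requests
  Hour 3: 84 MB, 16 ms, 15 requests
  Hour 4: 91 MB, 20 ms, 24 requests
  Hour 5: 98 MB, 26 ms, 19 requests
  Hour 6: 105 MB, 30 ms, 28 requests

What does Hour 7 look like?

MB goes 70, 77, 84, 91, 98, 105 → 112 (+7 each step).
For the ms, alternating steps +4, +6, +4, +6, …: 6, 10, 16, 20, 26, 30 → 36.
For the requests, alternating steps +9, −5, +9, −5, …: 11, 20, 15, 24, 19, 28 → 23.
Combining the parts gives 112 MB, 36 ms, 23 requests.

112 MB, 36 ms, 23 requests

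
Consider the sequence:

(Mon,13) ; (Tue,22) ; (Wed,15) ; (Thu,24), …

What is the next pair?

(Fri,17)

Day — runs through the weekdays Mon→Sun: Mon, Tue, Wed, Thu → Fri.
Second slot: alternating steps +9, −7, +9, −7, …; 13, 22, 15, 24 → 17.
So the next pair is (Fri,17).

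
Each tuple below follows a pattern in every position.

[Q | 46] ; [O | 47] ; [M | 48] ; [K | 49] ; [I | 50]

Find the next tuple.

Letter: letters move back 2 places in the alphabet; Q, O, M, K, I → G.
Second component: +1 each step; 46, 47, 48, 49, 50 → 51.
So the next tuple is [G | 51].

[G | 51]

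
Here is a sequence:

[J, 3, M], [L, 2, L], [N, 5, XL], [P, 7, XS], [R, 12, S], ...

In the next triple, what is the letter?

T

Letter goes J, L, N, P, R → T (letters move forward 2 places in the alphabet).
Second component goes 3, 2, 5, 7, 12 → 19 (each term is the sum of the two before it).
Size: runs through clothing sizes XS→XL; M, L, XL, XS, S → M.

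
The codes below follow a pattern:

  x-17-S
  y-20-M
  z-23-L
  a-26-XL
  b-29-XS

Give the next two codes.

c-32-S then d-35-M

Letter: letters move forward 1 place in the alphabet, wrapping Z→A; x, y, z, a, b → c → d.
Second component goes 17, 20, 23, 26, 29 → 32 → 35 (+3 each step).
Size — runs through clothing sizes XS→XL: S, M, L, XL, XS → S → M.
So the next two codes are c-32-S and d-35-M.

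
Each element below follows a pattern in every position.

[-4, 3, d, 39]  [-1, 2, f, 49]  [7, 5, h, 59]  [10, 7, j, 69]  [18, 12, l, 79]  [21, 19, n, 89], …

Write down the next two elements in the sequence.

[29, 31, p, 99], [32, 50, r, 109]

First slot goes -4, -1, 7, 10, 18, 21 → 29 → 32 (alternating steps +3, +8, +3, +8, …).
For the second slot, each term is the sum of the two before it: 3, 2, 5, 7, 12, 19 → 31 → 50.
Letter goes d, f, h, j, l, n → p → r (letters move forward 2 places in the alphabet).
Fourth slot: +10 each step, so 39, 49, 59, 69, 79, 89 → 99 → 109.
So the next two elements are [29, 31, p, 99] and [32, 50, r, 109].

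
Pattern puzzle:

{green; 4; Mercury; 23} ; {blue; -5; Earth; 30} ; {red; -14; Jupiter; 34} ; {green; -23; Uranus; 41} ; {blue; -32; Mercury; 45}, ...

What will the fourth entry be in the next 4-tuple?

Fourth entry — alternating steps +7, +4, +7, +4, …: 23, 30, 34, 41, 45 → 52.

52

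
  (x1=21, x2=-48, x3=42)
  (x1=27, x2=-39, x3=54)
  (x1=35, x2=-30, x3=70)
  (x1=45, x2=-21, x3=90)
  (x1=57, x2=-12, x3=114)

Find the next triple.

X1 — differences are 6, 8, 10, … (increasing by 2 each time): 21, 27, 35, 45, 57 → 71.
X2 goes -48, -39, -30, -21, -12 → -3 (+9 each step).
X3: 42, 54, 70, 90, 114 → 142 (always 2 × the x1).
Combining the parts gives (x1=71, x2=-3, x3=142).

(x1=71, x2=-3, x3=142)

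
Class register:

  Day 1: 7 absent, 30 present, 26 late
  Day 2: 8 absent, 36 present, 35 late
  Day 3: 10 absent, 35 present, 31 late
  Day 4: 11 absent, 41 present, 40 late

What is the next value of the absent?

Absent: alternating steps +1, +2, +1, +2, …, so 7, 8, 10, 11 → 13.

13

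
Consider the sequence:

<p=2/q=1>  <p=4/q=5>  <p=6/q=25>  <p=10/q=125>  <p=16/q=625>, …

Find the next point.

P: 2, 4, 6, 10, 16 → 26 (each term is the sum of the two before it).
For the q, ×5 each step: 1, 5, 25, 125, 625 → 3125.
Putting it together: <p=26/q=3125>.

<p=26/q=3125>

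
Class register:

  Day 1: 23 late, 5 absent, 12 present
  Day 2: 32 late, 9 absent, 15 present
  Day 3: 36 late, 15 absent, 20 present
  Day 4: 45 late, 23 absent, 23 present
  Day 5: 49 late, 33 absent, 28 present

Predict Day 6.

Late: 23, 32, 36, 45, 49 → 58 (alternating steps +9, +4, +9, +4, …).
Absent: differences are 4, 6, 8, … (increasing by 2 each time); 5, 9, 15, 23, 33 → 45.
Present: alternating steps +3, +5, +3, +5, …, so 12, 15, 20, 23, 28 → 31.
Combining the parts gives 58 late, 45 absent, 31 present.

58 late, 45 absent, 31 present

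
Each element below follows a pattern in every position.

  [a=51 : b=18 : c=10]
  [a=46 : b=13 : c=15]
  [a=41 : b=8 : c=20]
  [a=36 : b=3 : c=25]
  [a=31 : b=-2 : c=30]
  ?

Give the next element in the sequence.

[a=26 : b=-7 : c=35]

A: −5 each step; 51, 46, 41, 36, 31 → 26.
B: −5 each step, so 18, 13, 8, 3, -2 → -7.
For the c, together with the a always sums to 61: 10, 15, 20, 25, 30 → 35.
Combining the parts gives [a=26 : b=-7 : c=35].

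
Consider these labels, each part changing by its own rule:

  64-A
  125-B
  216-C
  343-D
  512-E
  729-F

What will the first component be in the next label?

First component: perfect cubes: 4³, 5³, 6³, …, so 64, 125, 216, 343, 512, 729 → 1000.
For the letter, letters move forward 1 place in the alphabet: A, B, C, D, E, F → G.

1000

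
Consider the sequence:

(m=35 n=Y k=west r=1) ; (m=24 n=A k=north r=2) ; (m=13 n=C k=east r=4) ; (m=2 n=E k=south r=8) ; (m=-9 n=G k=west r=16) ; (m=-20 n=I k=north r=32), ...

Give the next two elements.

M goes 35, 24, 13, 2, -9, -20 → -31 → -42 (−11 each step).
N: letters move forward 2 places in the alphabet, wrapping Z→A; Y, A, C, E, G, I → K → M.
For the k, repeats west → north → east → south: west, north, east, south, west, north → east → south.
R: ×2 each step, so 1, 2, 4, 8, 16, 32 → 64 → 128.
So the next two elements are (m=-31 n=K k=east r=64) and (m=-42 n=M k=south r=128).

(m=-31 n=K k=east r=64), (m=-42 n=M k=south r=128)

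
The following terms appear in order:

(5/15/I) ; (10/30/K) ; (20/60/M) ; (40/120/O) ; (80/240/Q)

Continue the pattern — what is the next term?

First part: ×2 each step; 5, 10, 20, 40, 80 → 160.
Second part: always 3 × the first part; 15, 30, 60, 120, 240 → 480.
Letter goes I, K, M, O, Q → S (letters move forward 2 places in the alphabet).
So the next term is (160/480/S).

(160/480/S)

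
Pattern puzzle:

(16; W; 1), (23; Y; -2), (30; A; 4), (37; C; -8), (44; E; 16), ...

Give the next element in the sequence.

(51; G; -32)

First value: 16, 23, 30, 37, 44 → 51 (+7 each step).
Letter goes W, Y, A, C, E → G (letters move forward 2 places in the alphabet, wrapping Z→A).
Third value: 1, -2, 4, -8, 16 → -32 (×(-2) each step).
So the next element is (51; G; -32).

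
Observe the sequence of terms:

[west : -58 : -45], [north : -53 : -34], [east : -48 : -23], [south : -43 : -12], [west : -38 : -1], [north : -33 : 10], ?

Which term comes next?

[east : -28 : 21]

Direction goes west, north, east, south, west, north → east (repeats west → north → east → south).
Second coordinate: +5 each step, so -58, -53, -48, -43, -38, -33 → -28.
For the third coordinate, +11 each step: -45, -34, -23, -12, -1, 10 → 21.
Combining the parts gives [east : -28 : 21].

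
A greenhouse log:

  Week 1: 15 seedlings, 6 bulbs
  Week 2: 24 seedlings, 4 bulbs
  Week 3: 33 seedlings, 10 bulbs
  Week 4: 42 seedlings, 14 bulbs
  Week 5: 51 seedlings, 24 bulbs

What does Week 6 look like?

Seedlings: 15, 24, 33, 42, 51 → 60 (+9 each step).
Bulbs — each term is the sum of the two before it: 6, 4, 10, 14, 24 → 38.
Combining the parts gives 60 seedlings, 38 bulbs.

60 seedlings, 38 bulbs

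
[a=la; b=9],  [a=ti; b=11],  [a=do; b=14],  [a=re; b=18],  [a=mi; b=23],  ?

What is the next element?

[a=fa; b=29]

A: runs through the solfège scale do→ti; la, ti, do, re, mi → fa.
B: differences are 2, 3, 4, … (increasing by 1 each time), so 9, 11, 14, 18, 23 → 29.
Combining the parts gives [a=fa; b=29].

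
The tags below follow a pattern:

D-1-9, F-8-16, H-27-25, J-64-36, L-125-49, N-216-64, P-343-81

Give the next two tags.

R-512-100, T-729-121

Letter: letters move forward 2 places in the alphabet; D, F, H, J, L, N, P → R → T.
Second component goes 1, 8, 27, 64, 125, 216, 343 → 512 → 729 (perfect cubes: 1³, 2³, 3³, …).
Third component — perfect squares: 3², 4², 5², …: 9, 16, 25, 36, 49, 64, 81 → 100 → 121.
Putting the parts together: R-512-100 and then T-729-121.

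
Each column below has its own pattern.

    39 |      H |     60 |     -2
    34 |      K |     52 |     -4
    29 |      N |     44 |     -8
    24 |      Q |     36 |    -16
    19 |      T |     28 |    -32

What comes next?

14  W  20  -64

First component goes 39, 34, 29, 24, 19 → 14 (−5 each step).
Letter: H, K, N, Q, T → W (letters move forward 3 places in the alphabet).
For the third component, −8 each step: 60, 52, 44, 36, 28 → 20.
Fourth component: ×2 each step, so -2, -4, -8, -16, -32 → -64.
Putting it together: 14  W  20  -64.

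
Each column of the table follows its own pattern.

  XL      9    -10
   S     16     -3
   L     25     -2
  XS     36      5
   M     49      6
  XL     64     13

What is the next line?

Size: repeats XL → S → L → XS → M; XL, S, L, XS, M, XL → S.
Second component goes 9, 16, 25, 36, 49, 64 → 81 (perfect squares: 3², 4², 5², …).
Third component — alternating steps +7, +1, +7, +1, …: -10, -3, -2, 5, 6, 13 → 14.
Putting it together: S  81  14.

S  81  14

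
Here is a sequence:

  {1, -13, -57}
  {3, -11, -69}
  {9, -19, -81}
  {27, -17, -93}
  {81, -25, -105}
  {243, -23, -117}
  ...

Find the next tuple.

For the first value, ×3 each step: 1, 3, 9, 27, 81, 243 → 729.
For the second value, alternating steps +2, −8, +2, −8, …: -13, -11, -19, -17, -25, -23 → -31.
Third value: −12 each step; -57, -69, -81, -93, -105, -117 → -129.
So the next tuple is {729, -31, -129}.

{729, -31, -129}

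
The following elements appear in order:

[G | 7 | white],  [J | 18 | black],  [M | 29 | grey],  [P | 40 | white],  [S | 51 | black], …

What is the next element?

[V | 62 | grey]

For the letter, letters move forward 3 places in the alphabet: G, J, M, P, S → V.
Second entry: 7, 18, 29, 40, 51 → 62 (+11 each step).
Shade goes white, black, grey, white, black → grey (repeats white → black → grey).
Combining the parts gives [V | 62 | grey].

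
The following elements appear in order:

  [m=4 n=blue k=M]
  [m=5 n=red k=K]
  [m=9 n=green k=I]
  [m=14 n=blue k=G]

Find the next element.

[m=23 n=red k=E]

M — each term is the sum of the two before it: 4, 5, 9, 14 → 23.
N goes blue, red, green, blue → red (repeats blue → red → green).
K — letters move back 2 places in the alphabet: M, K, I, G → E.
Combining the parts gives [m=23 n=red k=E].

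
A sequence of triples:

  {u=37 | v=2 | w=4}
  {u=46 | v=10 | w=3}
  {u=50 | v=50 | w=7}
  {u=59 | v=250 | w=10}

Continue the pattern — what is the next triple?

U: alternating steps +9, +4, +9, +4, …, so 37, 46, 50, 59 → 63.
V — ×5 each step: 2, 10, 50, 250 → 1250.
W — each term is the sum of the two before it: 4, 3, 7, 10 → 17.
Putting it together: {u=63 | v=1250 | w=17}.

{u=63 | v=1250 | w=17}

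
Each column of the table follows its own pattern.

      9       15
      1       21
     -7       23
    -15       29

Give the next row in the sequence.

First component: 9, 1, -7, -15 → -23 (−8 each step).
Second component: 15, 21, 23, 29 → 31 (alternating steps +6, +2, +6, +2, …).
Putting it together: -23  31.

-23  31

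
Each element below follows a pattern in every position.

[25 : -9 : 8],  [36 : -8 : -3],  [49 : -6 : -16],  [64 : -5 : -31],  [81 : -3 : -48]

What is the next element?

First slot — perfect squares: 5², 6², 7², …: 25, 36, 49, 64, 81 → 100.
Second slot goes -9, -8, -6, -5, -3 → -2 (alternating steps +1, +2, +1, +2, …).
For the third slot, together with the first slot always sums to 33: 8, -3, -16, -31, -48 → -67.
So the next element is [100 : -2 : -67].

[100 : -2 : -67]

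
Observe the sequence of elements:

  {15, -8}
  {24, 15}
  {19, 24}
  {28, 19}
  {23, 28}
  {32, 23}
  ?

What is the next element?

First slot: alternating steps +9, −5, +9, −5, …; 15, 24, 19, 28, 23, 32 → 27.
Second slot: always the previous value of the first slot; -8, 15, 24, 19, 28, 23 → 32.
Combining the parts gives {27, 32}.

{27, 32}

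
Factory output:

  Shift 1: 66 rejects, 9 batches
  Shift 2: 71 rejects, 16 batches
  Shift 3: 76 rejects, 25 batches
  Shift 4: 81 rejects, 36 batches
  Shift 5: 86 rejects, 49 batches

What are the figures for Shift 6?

Rejects: +5 each step; 66, 71, 76, 81, 86 → 91.
Batches goes 9, 16, 25, 36, 49 → 64 (perfect squares: 3², 4², 5², …).
So the next record is 91 rejects, 64 batches.

91 rejects, 64 batches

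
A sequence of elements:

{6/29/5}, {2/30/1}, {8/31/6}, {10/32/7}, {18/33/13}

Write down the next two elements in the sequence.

{28/34/20}, {46/35/33}

First component — each term is the sum of the two before it: 6, 2, 8, 10, 18 → 28 → 46.
For the second component, +1 each step: 29, 30, 31, 32, 33 → 34 → 35.
For the third component, each term is the sum of the two before it: 5, 1, 6, 7, 13 → 20 → 33.
Putting the parts together: {28/34/20} and then {46/35/33}.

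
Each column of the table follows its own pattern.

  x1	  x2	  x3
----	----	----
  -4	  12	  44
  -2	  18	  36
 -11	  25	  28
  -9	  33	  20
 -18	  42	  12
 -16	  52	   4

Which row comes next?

-25  63  -4

Column x1: alternating steps +2, −9, +2, −9, …, so -4, -2, -11, -9, -18, -16 → -25.
Column x2: differences are 6, 7, 8, … (increasing by 1 each time); 12, 18, 25, 33, 42, 52 → 63.
Column x3 goes 44, 36, 28, 20, 12, 4 → -4 (−8 each step).
So the next row is -25  63  -4.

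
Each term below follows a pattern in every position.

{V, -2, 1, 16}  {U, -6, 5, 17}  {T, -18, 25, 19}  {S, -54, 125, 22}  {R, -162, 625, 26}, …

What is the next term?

{Q, -486, 3125, 31}

For the letter, letters move back 1 place in the alphabet: V, U, T, S, R → Q.
Second component: ×3 each step; -2, -6, -18, -54, -162 → -486.
For the third component, ×5 each step: 1, 5, 25, 125, 625 → 3125.
Fourth component: differences are 1, 2, 3, … (increasing by 1 each time); 16, 17, 19, 22, 26 → 31.
Putting it together: {Q, -486, 3125, 31}.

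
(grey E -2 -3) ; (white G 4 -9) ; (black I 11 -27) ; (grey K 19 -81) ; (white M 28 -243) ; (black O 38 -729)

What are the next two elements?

Shade: repeats grey → white → black; grey, white, black, grey, white, black → grey → white.
Letter: E, G, I, K, M, O → Q → S (letters move forward 2 places in the alphabet).
Third entry: differences are 6, 7, 8, … (increasing by 1 each time), so -2, 4, 11, 19, 28, 38 → 49 → 61.
Fourth entry: ×3 each step; -3, -9, -27, -81, -243, -729 → -2187 → -6561.
Putting the parts together: (grey Q 49 -2187) and then (white S 61 -6561).

(grey Q 49 -2187), (white S 61 -6561)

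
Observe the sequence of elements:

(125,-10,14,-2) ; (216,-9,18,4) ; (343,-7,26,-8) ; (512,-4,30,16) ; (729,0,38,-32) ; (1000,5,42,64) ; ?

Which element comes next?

First slot goes 125, 216, 343, 512, 729, 1000 → 1331 (perfect cubes: 5³, 6³, 7³, …).
Second slot — differences are 1, 2, 3, … (increasing by 1 each time): -10, -9, -7, -4, 0, 5 → 11.
Third slot: alternating steps +4, +8, +4, +8, …; 14, 18, 26, 30, 38, 42 → 50.
Fourth slot: ×(-2) each step, so -2, 4, -8, 16, -32, 64 → -128.
Putting it together: (1331,11,50,-128).

(1331,11,50,-128)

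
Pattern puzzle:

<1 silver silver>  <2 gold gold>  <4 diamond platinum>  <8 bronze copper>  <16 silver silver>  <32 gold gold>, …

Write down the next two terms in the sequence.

First value: 1, 2, 4, 8, 16, 32 → 64 → 128 (×2 each step).
Rank goes silver, gold, diamond, bronze, silver, gold → diamond → bronze (repeats silver → gold → diamond → bronze).
Metal goes silver, gold, platinum, copper, silver, gold → platinum → copper (repeats silver → gold → platinum → copper).
Putting the parts together: <64 diamond platinum> and then <128 bronze copper>.

<64 diamond platinum>, <128 bronze copper>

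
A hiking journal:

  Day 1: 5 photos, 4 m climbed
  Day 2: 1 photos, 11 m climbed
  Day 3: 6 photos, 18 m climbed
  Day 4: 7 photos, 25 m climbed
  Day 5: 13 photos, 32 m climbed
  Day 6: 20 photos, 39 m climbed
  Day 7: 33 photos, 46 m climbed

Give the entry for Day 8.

Photos — each term is the sum of the two before it: 5, 1, 6, 7, 13, 20, 33 → 53.
M climbed — +7 each step: 4, 11, 18, 25, 32, 39, 46 → 53.
So the next row is 53 photos, 53 m climbed.

53 photos, 53 m climbed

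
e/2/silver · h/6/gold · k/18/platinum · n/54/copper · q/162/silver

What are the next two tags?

Letter — letters move forward 3 places in the alphabet: e, h, k, n, q → t → w.
Second component: ×3 each step; 2, 6, 18, 54, 162 → 486 → 1458.
Metal: repeats silver → gold → platinum → copper; silver, gold, platinum, copper, silver → gold → platinum.
So the next two tags are t/486/gold and w/1458/platinum.

t/486/gold, w/1458/platinum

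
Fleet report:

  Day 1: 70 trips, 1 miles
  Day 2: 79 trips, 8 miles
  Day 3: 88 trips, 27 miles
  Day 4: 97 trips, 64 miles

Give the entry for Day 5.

Trips: +9 each step; 70, 79, 88, 97 → 106.
Miles: perfect cubes: 1³, 2³, 3³, …; 1, 8, 27, 64 → 125.
Putting it together: 106 trips, 125 miles.

106 trips, 125 miles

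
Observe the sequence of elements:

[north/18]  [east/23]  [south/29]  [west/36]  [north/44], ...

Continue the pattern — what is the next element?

Direction: north, east, south, west, north → east (repeats north → east → south → west).
Second component — differences are 5, 6, 7, … (increasing by 1 each time): 18, 23, 29, 36, 44 → 53.
So the next element is [east/53].

[east/53]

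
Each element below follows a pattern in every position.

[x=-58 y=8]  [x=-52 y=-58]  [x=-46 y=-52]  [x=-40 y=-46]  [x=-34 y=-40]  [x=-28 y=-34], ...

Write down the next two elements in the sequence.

[x=-22 y=-28], [x=-16 y=-22]

X goes -58, -52, -46, -40, -34, -28 → -22 → -16 (+6 each step).
Y — always the previous value of the x: 8, -58, -52, -46, -40, -34 → -28 → -22.
So the next two elements are [x=-22 y=-28] and [x=-16 y=-22].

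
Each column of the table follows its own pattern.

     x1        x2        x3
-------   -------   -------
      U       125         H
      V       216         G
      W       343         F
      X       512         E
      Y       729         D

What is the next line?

Column x1: letters move forward 1 place in the alphabet; U, V, W, X, Y → Z.
Column x2 goes 125, 216, 343, 512, 729 → 1000 (perfect cubes: 5³, 6³, 7³, …).
Column x3: letters move back 1 place in the alphabet; H, G, F, E, D → C.
Putting it together: Z  1000  C.

Z  1000  C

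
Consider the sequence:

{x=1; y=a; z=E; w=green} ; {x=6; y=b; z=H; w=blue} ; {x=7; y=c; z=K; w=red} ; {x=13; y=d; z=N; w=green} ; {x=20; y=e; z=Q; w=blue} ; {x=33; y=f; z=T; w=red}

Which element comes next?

{x=53; y=g; z=W; w=green}

X: each term is the sum of the two before it; 1, 6, 7, 13, 20, 33 → 53.
Y: letters move forward 1 place in the alphabet, so a, b, c, d, e, f → g.
Z: letters move forward 3 places in the alphabet, so E, H, K, N, Q, T → W.
W: green, blue, red, green, blue, red → green (repeats green → blue → red).
So the next element is {x=53; y=g; z=W; w=green}.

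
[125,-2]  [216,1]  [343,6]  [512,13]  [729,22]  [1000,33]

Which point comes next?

First slot — perfect cubes: 5³, 6³, 7³, …: 125, 216, 343, 512, 729, 1000 → 1331.
For the second slot, differences are 3, 5, 7, … (increasing by 2 each time): -2, 1, 6, 13, 22, 33 → 46.
So the next point is [1331,46].

[1331,46]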